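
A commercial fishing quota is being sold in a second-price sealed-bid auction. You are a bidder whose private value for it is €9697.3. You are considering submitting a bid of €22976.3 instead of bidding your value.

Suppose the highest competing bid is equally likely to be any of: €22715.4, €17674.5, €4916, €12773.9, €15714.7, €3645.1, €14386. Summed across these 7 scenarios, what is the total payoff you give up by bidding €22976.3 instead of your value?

€34778

The deviation costs you only when the competing bid falls strictly between €9697.3 and €22976.3; elsewhere both bids give the same outcome.
€22715.4: truthful payoff €0, deviation payoff −€13018.1 → loss €13018.1.
€17674.5: truthful payoff €0, deviation payoff −€7977.2 → loss €7977.2.
€4916: outcomes coincide → loss €0.
€12773.9: truthful payoff €0, deviation payoff −€3076.6 → loss €3076.6.
€15714.7: truthful payoff €0, deviation payoff −€6017.4 → loss €6017.4.
€3645.1: outcomes coincide → loss €0.
€14386: truthful payoff €0, deviation payoff −€4688.7 → loss €4688.7.
Total loss = €13018.1 + €7977.2 + €3076.6 + €6017.4 + €4688.7 = €34778.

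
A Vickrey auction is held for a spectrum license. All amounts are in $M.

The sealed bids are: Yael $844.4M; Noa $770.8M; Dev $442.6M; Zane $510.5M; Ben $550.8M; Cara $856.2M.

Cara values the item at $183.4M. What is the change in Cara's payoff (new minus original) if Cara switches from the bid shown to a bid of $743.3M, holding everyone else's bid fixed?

$661M

The highest bid among the other bidders is $844.4M; Cara's bid doesn't change that.
Original bid $856.2M: Cara is highest, pays the top rival bid $844.4M; payoff $183.4M − $844.4M = −$661M.
Alternative bid $743.3M: Cara is not highest (top rival bid is $844.4M); payoff $0M.
Change in payoff = $0M − (−$661M) = $661M.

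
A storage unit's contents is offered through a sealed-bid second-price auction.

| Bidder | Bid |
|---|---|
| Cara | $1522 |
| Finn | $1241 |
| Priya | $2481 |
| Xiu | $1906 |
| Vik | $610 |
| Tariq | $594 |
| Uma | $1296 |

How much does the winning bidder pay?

Highest bid: Priya at $2481, so Priya wins.
Second-highest bid: Xiu at $1906 — that is the price the winner pays.

$1906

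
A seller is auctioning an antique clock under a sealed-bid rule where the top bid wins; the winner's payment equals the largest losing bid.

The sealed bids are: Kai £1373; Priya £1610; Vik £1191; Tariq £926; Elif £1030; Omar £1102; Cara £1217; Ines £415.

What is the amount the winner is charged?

Highest bid: Priya at £1610, so Priya wins.
Second-highest bid: Kai at £1373 — that is the price the winner pays.

£1373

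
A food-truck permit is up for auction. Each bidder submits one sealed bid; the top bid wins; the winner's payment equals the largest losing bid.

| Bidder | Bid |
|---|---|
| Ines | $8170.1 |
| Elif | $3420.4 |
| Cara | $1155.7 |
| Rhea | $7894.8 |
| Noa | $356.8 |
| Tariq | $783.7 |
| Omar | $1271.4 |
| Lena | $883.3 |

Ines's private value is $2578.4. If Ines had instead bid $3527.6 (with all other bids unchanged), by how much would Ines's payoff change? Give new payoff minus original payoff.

$5316.4

The highest bid among the other bidders is $7894.8; Ines's bid doesn't change that.
Original bid $8170.1: Ines is highest, pays the top rival bid $7894.8; payoff $2578.4 − $7894.8 = −$5316.4.
Alternative bid $3527.6: Ines is not highest (top rival bid is $7894.8); payoff $0.
Change in payoff = $0 − (−$5316.4) = $5316.4.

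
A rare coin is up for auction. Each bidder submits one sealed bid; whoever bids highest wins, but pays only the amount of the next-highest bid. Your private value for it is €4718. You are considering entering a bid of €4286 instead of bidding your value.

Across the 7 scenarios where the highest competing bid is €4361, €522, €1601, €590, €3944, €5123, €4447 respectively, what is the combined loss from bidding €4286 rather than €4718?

€628

The deviation costs you only when the competing bid falls strictly between €4286 and €4718; elsewhere both bids give the same outcome.
€4361: truthful payoff €357, deviation payoff €0 → loss €357.
€522: outcomes coincide → loss €0.
€1601: outcomes coincide → loss €0.
€590: outcomes coincide → loss €0.
€3944: outcomes coincide → loss €0.
€5123: outcomes coincide → loss €0.
€4447: truthful payoff €271, deviation payoff €0 → loss €271.
Total loss = €357 + €271 = €628.
In a second-price auction your bid sets only whether you win, not what you pay, so bidding your true value is weakly dominant.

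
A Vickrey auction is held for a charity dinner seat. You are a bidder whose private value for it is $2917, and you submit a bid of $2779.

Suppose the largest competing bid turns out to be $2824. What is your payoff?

Your bid $2779 is below the highest competing bid $2824, so you lose.
A losing bidder pays nothing and receives nothing: payoff = $0.

$0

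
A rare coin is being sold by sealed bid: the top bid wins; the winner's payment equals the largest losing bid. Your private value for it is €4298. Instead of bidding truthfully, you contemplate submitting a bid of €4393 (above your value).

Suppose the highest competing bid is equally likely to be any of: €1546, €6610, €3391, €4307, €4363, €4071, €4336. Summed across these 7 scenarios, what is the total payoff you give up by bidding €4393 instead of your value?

The deviation costs you only when the competing bid falls strictly between €4298 and €4393; elsewhere both bids give the same outcome.
€1546: outcomes coincide → loss €0.
€6610: outcomes coincide → loss €0.
€3391: outcomes coincide → loss €0.
€4307: truthful payoff €0, deviation payoff −€9 → loss €9.
€4363: truthful payoff €0, deviation payoff −€65 → loss €65.
€4071: outcomes coincide → loss €0.
€4336: truthful payoff €0, deviation payoff −€38 → loss €38.
Total loss = €9 + €65 + €38 = €112.

€112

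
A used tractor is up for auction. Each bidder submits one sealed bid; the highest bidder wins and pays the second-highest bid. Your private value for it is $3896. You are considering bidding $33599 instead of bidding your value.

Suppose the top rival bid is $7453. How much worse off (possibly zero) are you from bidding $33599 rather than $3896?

Bidding your value $3896: you lose (since $3896 < $7453). Payoff $0.
Bidding $33599: you win and pay $7453. Payoff $3896 − $7453 = −$3557.
The competing bid $7453 lies between your value and your inflated bid, so overbidding wins an item priced above your value.
Loss from deviating = $0 − (−$3557) = $3557.

$3557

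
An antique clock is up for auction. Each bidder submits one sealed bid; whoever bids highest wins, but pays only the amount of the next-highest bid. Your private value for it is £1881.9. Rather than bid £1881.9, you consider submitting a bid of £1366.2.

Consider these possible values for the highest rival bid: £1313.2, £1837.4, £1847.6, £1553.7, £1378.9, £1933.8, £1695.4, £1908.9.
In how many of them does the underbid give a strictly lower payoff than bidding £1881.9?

The deviation hurts exactly when the highest competing bid lies strictly between £1366.2 and £1881.9 — underbidding then forfeits a profitable win.
£1313.2: below both → same outcome either way.
£1837.4: inside the interval → strictly worse (loss £44.5).
£1847.6: inside the interval → strictly worse (loss £34.3).
£1553.7: inside the interval → strictly worse (loss £328.2).
£1378.9: inside the interval → strictly worse (loss £503).
£1933.8: above both → same outcome either way.
£1695.4: inside the interval → strictly worse (loss £186.5).
£1908.9: above both → same outcome either way.
Count: 5.

5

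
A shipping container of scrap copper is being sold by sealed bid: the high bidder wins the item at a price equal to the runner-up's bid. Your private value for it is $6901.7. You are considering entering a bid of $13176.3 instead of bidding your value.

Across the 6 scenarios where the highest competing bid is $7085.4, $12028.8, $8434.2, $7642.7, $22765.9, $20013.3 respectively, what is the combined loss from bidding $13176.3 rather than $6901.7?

$7584.3

The deviation costs you only when the competing bid falls strictly between $6901.7 and $13176.3; elsewhere both bids give the same outcome.
$7085.4: truthful payoff $0, deviation payoff −$183.7 → loss $183.7.
$12028.8: truthful payoff $0, deviation payoff −$5127.1 → loss $5127.1.
$8434.2: truthful payoff $0, deviation payoff −$1532.5 → loss $1532.5.
$7642.7: truthful payoff $0, deviation payoff −$741 → loss $741.
$22765.9: outcomes coincide → loss $0.
$20013.3: outcomes coincide → loss $0.
Total loss = $183.7 + $5127.1 + $1532.5 + $741 = $7584.3.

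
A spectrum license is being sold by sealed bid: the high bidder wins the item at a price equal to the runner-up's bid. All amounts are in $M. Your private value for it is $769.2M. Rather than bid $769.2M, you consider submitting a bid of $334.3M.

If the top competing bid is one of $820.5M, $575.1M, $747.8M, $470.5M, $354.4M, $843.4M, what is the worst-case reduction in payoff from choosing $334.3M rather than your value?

$414.8M

$820.5M: same outcome either way → loss $0M.
$575.1M: truthful gives $194.1M, deviation gives $0M → loss $194.1M.
$747.8M: truthful gives $21.4M, deviation gives $0M → loss $21.4M.
$470.5M: truthful gives $298.7M, deviation gives $0M → loss $298.7M.
$354.4M: truthful gives $414.8M, deviation gives $0M → loss $414.8M.
$843.4M: same outcome either way → loss $0M.
Maximum loss: $414.8M.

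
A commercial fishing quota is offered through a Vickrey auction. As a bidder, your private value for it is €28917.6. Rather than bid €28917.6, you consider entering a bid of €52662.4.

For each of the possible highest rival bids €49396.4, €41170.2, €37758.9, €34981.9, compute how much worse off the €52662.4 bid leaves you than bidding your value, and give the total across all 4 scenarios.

The deviation costs you only when the competing bid falls strictly between €28917.6 and €52662.4; elsewhere both bids give the same outcome.
€49396.4: truthful payoff €0, deviation payoff −€20478.8 → loss €20478.8.
€41170.2: truthful payoff €0, deviation payoff −€12252.6 → loss €12252.6.
€37758.9: truthful payoff €0, deviation payoff −€8841.3 → loss €8841.3.
€34981.9: truthful payoff €0, deviation payoff −€6064.3 → loss €6064.3.
Total loss = €20478.8 + €12252.6 + €8841.3 + €6064.3 = €47637.
Because the price is fixed by the runner-up's bid, deviating from your value can only change a good outcome into a bad one — never the reverse.

€47637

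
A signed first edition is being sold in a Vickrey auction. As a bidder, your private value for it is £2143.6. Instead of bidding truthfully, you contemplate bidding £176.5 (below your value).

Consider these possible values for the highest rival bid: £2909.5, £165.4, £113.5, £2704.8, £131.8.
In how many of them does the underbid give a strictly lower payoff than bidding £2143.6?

0

The deviation hurts exactly when the highest competing bid lies strictly between £176.5 and £2143.6 — underbidding then forfeits a profitable win.
£2909.5: above both → same outcome either way.
£165.4: below both → same outcome either way.
£113.5: below both → same outcome either way.
£2704.8: above both → same outcome either way.
£131.8: below both → same outcome either way.
Count: 0.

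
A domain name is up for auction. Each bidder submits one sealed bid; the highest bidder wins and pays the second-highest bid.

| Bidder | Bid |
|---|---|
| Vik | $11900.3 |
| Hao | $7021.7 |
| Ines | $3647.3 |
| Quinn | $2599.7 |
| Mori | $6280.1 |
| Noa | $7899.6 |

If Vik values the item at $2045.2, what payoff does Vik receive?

Highest bid: Vik at $11900.3, so Vik wins.
Second-highest bid: Noa at $7899.6 — that is the price the winner pays.
Vik's payoff = value − price = $2045.2 − $7899.6 = −$5854.4.

−$5854.4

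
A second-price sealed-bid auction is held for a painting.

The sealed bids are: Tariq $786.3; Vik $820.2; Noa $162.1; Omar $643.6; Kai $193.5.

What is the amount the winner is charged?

Highest bid: Vik at $820.2, so Vik wins.
Second-highest bid: Tariq at $786.3 — that is the price the winner pays.

$786.3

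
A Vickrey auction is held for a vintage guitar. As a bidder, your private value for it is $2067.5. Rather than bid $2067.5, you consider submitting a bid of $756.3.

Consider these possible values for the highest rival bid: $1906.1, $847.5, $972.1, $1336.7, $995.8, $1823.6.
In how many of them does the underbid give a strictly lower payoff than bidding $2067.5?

6

The deviation hurts exactly when the highest competing bid lies strictly between $756.3 and $2067.5 — underbidding then forfeits a profitable win.
$1906.1: inside the interval → strictly worse (loss $161.4).
$847.5: inside the interval → strictly worse (loss $1220).
$972.1: inside the interval → strictly worse (loss $1095.4).
$1336.7: inside the interval → strictly worse (loss $730.8).
$995.8: inside the interval → strictly worse (loss $1071.7).
$1823.6: inside the interval → strictly worse (loss $243.9).
Count: 6.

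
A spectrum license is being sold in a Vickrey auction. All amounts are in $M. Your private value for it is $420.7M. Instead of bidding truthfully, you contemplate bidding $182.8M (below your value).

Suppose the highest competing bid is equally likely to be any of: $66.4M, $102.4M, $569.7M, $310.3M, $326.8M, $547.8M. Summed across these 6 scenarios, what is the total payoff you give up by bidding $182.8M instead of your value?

The deviation costs you only when the competing bid falls strictly between $182.8M and $420.7M; elsewhere both bids give the same outcome.
$66.4M: outcomes coincide → loss $0M.
$102.4M: outcomes coincide → loss $0M.
$569.7M: outcomes coincide → loss $0M.
$310.3M: truthful payoff $110.4M, deviation payoff $0M → loss $110.4M.
$326.8M: truthful payoff $93.9M, deviation payoff $0M → loss $93.9M.
$547.8M: outcomes coincide → loss $0M.
Total loss = $110.4M + $93.9M = $204.3M.

$204.3M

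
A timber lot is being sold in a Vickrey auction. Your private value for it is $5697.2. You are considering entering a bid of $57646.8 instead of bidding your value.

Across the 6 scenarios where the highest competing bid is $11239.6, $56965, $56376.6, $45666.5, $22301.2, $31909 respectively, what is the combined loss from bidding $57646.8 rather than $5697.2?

The deviation costs you only when the competing bid falls strictly between $5697.2 and $57646.8; elsewhere both bids give the same outcome.
$11239.6: truthful payoff $0, deviation payoff −$5542.4 → loss $5542.4.
$56965: truthful payoff $0, deviation payoff −$51267.8 → loss $51267.8.
$56376.6: truthful payoff $0, deviation payoff −$50679.4 → loss $50679.4.
$45666.5: truthful payoff $0, deviation payoff −$39969.3 → loss $39969.3.
$22301.2: truthful payoff $0, deviation payoff −$16604 → loss $16604.
$31909: truthful payoff $0, deviation payoff −$26211.8 → loss $26211.8.
Total loss = $5542.4 + $51267.8 + $50679.4 + $39969.3 + $16604 + $26211.8 = $190274.7.

$190274.7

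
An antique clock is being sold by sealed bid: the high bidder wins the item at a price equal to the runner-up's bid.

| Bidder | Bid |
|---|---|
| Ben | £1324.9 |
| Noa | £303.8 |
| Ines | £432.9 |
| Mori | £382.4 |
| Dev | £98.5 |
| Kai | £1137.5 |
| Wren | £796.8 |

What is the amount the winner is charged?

£1137.5

Highest bid: Ben at £1324.9, so Ben wins.
Second-highest bid: Kai at £1137.5 — that is the price the winner pays.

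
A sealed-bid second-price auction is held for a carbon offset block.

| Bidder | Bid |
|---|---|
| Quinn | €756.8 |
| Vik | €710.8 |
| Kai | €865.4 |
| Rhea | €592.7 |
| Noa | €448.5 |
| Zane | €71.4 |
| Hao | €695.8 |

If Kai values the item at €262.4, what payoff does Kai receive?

Highest bid: Kai at €865.4, so Kai wins.
Second-highest bid: Quinn at €756.8 — that is the price the winner pays.
Kai's payoff = value − price = €262.4 − €756.8 = −€494.4.

−€494.4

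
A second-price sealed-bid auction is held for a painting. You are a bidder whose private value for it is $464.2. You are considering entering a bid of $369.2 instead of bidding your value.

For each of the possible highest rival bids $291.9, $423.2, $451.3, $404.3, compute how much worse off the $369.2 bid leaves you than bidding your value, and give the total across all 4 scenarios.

$113.8

The deviation costs you only when the competing bid falls strictly between $369.2 and $464.2; elsewhere both bids give the same outcome.
$291.9: outcomes coincide → loss $0.
$423.2: truthful payoff $41, deviation payoff $0 → loss $41.
$451.3: truthful payoff $12.9, deviation payoff $0 → loss $12.9.
$404.3: truthful payoff $59.9, deviation payoff $0 → loss $59.9.
Total loss = $41 + $12.9 + $59.9 = $113.8.
Truthful bidding weakly dominates here: raising your bid can only win items priced above your value, and lowering it can only forfeit items priced below.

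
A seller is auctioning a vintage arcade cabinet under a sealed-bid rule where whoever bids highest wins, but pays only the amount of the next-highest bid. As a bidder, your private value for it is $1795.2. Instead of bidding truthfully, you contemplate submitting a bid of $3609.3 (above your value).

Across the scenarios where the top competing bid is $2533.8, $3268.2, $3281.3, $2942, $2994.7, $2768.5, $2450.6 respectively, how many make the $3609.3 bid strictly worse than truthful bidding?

7

The deviation hurts exactly when the highest competing bid lies strictly between $1795.2 and $3609.3 — overbidding then wins at a price above your value.
$2533.8: inside the interval → strictly worse (loss $738.6).
$3268.2: inside the interval → strictly worse (loss $1473).
$3281.3: inside the interval → strictly worse (loss $1486.1).
$2942: inside the interval → strictly worse (loss $1146.8).
$2994.7: inside the interval → strictly worse (loss $1199.5).
$2768.5: inside the interval → strictly worse (loss $973.3).
$2450.6: inside the interval → strictly worse (loss $655.4).
Count: 7.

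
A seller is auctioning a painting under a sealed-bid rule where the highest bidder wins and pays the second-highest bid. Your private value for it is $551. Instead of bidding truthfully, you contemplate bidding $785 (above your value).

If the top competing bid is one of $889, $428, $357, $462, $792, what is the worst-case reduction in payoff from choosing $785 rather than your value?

$889: same outcome either way → loss $0.
$428: same outcome either way → loss $0.
$357: same outcome either way → loss $0.
$462: same outcome either way → loss $0.
$792: same outcome either way → loss $0.
Maximum loss: $0.

$0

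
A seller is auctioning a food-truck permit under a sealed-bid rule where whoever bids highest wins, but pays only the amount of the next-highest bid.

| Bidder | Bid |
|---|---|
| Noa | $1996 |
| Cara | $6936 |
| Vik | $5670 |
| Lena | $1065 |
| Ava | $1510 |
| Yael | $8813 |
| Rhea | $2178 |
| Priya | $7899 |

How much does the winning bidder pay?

Highest bid: Yael at $8813, so Yael wins.
Second-highest bid: Priya at $7899 — that is the price the winner pays.

$7899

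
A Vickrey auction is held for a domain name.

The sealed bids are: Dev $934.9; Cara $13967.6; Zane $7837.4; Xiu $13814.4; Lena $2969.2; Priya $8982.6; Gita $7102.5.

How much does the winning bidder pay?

$13814.4

Highest bid: Cara at $13967.6, so Cara wins.
Second-highest bid: Xiu at $13814.4 — that is the price the winner pays.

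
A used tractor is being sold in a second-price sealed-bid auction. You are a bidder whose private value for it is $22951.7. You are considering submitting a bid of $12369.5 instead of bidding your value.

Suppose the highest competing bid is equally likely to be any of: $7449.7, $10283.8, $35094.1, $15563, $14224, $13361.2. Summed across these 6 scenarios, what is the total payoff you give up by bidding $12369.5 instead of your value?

The deviation costs you only when the competing bid falls strictly between $12369.5 and $22951.7; elsewhere both bids give the same outcome.
$7449.7: outcomes coincide → loss $0.
$10283.8: outcomes coincide → loss $0.
$35094.1: outcomes coincide → loss $0.
$15563: truthful payoff $7388.7, deviation payoff $0 → loss $7388.7.
$14224: truthful payoff $8727.7, deviation payoff $0 → loss $8727.7.
$13361.2: truthful payoff $9590.5, deviation payoff $0 → loss $9590.5.
Total loss = $7388.7 + $8727.7 + $9590.5 = $25706.9.
Truthful bidding weakly dominates here: raising your bid can only win items priced above your value, and lowering it can only forfeit items priced below.

$25706.9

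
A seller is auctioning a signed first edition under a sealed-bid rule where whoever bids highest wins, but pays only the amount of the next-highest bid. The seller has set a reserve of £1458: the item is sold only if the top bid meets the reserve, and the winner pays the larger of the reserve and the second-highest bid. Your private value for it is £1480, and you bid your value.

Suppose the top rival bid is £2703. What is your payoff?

Your bid £1480 is below the highest competing bid £2703, so you lose. Payoff £0.

£0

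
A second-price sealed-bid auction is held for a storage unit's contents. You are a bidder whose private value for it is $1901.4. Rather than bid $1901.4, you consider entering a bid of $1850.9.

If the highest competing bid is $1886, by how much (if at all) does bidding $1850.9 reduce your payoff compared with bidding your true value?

$15.4

Bidding your value $1901.4: you win (since $1901.4 > $1886) and pay $1886. Payoff $15.4.
Bidding $1850.9: you lose. Payoff $0.
The competing bid $1886 lies between your shaded bid and your value, so underbidding forfeits an item you could have won at a profitable price.
Loss from deviating = $15.4 − ($0) = $15.4.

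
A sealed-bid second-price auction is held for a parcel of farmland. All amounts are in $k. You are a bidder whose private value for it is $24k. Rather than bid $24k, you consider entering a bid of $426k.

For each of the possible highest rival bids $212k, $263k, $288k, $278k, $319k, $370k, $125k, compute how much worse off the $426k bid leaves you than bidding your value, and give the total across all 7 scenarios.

$1687k

The deviation costs you only when the competing bid falls strictly between $24k and $426k; elsewhere both bids give the same outcome.
$212k: truthful payoff $0k, deviation payoff −$188k → loss $188k.
$263k: truthful payoff $0k, deviation payoff −$239k → loss $239k.
$288k: truthful payoff $0k, deviation payoff −$264k → loss $264k.
$278k: truthful payoff $0k, deviation payoff −$254k → loss $254k.
$319k: truthful payoff $0k, deviation payoff −$295k → loss $295k.
$370k: truthful payoff $0k, deviation payoff −$346k → loss $346k.
$125k: truthful payoff $0k, deviation payoff −$101k → loss $101k.
Total loss = $188k + $239k + $264k + $254k + $295k + $346k + $101k = $1687k.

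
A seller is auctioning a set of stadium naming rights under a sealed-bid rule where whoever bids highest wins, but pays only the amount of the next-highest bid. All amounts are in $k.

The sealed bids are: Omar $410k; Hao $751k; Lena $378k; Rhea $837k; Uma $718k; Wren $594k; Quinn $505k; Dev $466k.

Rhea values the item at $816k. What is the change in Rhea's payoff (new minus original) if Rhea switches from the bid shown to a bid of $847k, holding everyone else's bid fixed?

The highest bid among the other bidders is $751k; Rhea's bid doesn't change that.
Original bid $837k: Rhea is highest, pays the top rival bid $751k; payoff $816k − $751k = $65k.
Alternative bid $847k: Rhea is highest, pays the top rival bid $751k; payoff $816k − $751k = $65k.
Change in payoff = $65k − ($65k) = $0k.

$0k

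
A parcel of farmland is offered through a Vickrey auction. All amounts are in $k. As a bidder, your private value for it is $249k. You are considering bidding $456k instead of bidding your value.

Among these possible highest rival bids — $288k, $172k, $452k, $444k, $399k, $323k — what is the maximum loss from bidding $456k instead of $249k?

$288k: truthful gives $0k, deviation gives −$39k → loss $39k.
$172k: same outcome either way → loss $0k.
$452k: truthful gives $0k, deviation gives −$203k → loss $203k.
$444k: truthful gives $0k, deviation gives −$195k → loss $195k.
$399k: truthful gives $0k, deviation gives −$150k → loss $150k.
$323k: truthful gives $0k, deviation gives −$74k → loss $74k.
Maximum loss: $203k.

$203k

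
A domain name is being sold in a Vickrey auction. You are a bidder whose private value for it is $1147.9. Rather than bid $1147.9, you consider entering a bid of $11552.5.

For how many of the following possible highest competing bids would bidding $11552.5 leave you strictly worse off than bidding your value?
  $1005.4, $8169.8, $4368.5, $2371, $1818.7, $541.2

4

The deviation hurts exactly when the highest competing bid lies strictly between $1147.9 and $11552.5 — overbidding then wins at a price above your value.
$1005.4: below both → same outcome either way.
$8169.8: inside the interval → strictly worse (loss $7021.9).
$4368.5: inside the interval → strictly worse (loss $3220.6).
$2371: inside the interval → strictly worse (loss $1223.1).
$1818.7: inside the interval → strictly worse (loss $670.8).
$541.2: below both → same outcome either way.
Count: 4.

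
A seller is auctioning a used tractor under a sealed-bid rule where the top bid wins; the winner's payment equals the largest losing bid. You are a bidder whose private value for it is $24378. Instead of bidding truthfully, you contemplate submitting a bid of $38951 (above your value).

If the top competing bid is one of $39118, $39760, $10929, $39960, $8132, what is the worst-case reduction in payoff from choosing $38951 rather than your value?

$39118: same outcome either way → loss $0.
$39760: same outcome either way → loss $0.
$10929: same outcome either way → loss $0.
$39960: same outcome either way → loss $0.
$8132: same outcome either way → loss $0.
Maximum loss: $0.

$0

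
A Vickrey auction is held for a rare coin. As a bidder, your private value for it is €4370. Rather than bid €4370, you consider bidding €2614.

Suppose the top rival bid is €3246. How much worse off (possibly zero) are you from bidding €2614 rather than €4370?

€1124

Bidding your value €4370: you win (since €4370 > €3246) and pay €3246. Payoff €1124.
Bidding €2614: you lose. Payoff €0.
The competing bid €3246 lies between your shaded bid and your value, so underbidding forfeits an item you could have won at a profitable price.
Loss from deviating = €1124 − (€0) = €1124.
In a second-price auction your bid sets only whether you win, not what you pay, so bidding your true value is weakly dominant.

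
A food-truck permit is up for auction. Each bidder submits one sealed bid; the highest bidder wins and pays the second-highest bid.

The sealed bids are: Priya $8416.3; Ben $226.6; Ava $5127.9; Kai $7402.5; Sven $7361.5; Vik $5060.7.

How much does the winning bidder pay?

Highest bid: Priya at $8416.3, so Priya wins.
Second-highest bid: Kai at $7402.5 — that is the price the winner pays.

$7402.5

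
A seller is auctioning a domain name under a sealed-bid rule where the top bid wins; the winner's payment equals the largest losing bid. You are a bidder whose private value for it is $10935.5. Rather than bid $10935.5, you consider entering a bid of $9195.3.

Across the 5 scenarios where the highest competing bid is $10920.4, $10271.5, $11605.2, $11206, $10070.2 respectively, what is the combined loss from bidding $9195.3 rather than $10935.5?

$1544.4

The deviation costs you only when the competing bid falls strictly between $9195.3 and $10935.5; elsewhere both bids give the same outcome.
$10920.4: truthful payoff $15.1, deviation payoff $0 → loss $15.1.
$10271.5: truthful payoff $664, deviation payoff $0 → loss $664.
$11605.2: outcomes coincide → loss $0.
$11206: outcomes coincide → loss $0.
$10070.2: truthful payoff $865.3, deviation payoff $0 → loss $865.3.
Total loss = $15.1 + $664 + $865.3 = $1544.4.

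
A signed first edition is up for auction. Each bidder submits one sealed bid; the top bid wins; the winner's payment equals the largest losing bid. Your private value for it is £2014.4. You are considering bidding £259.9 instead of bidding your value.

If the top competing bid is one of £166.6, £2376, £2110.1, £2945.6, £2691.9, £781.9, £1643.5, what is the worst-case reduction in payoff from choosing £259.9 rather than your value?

£1232.5

£166.6: same outcome either way → loss £0.
£2376: same outcome either way → loss £0.
£2110.1: same outcome either way → loss £0.
£2945.6: same outcome either way → loss £0.
£2691.9: same outcome either way → loss £0.
£781.9: truthful gives £1232.5, deviation gives £0 → loss £1232.5.
£1643.5: truthful gives £370.9, deviation gives £0 → loss £370.9.
Maximum loss: £1232.5.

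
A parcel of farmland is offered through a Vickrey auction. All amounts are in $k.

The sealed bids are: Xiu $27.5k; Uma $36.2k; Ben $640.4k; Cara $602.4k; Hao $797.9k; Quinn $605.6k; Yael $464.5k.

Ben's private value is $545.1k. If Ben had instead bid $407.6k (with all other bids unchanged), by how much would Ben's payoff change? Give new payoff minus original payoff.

The highest bid among the other bidders is $797.9k; Ben's bid doesn't change that.
Original bid $640.4k: Ben is not highest (top rival bid is $797.9k); payoff $0k.
Alternative bid $407.6k: Ben is not highest (top rival bid is $797.9k); payoff $0k.
Change in payoff = $0k − ($0k) = $0k.

$0k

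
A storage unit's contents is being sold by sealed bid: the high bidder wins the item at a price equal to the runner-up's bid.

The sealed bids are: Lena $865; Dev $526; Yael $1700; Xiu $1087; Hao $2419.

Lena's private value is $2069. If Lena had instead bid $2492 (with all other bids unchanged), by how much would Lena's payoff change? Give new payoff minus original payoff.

−$350

The highest bid among the other bidders is $2419; Lena's bid doesn't change that.
Original bid $865: Lena is not highest (top rival bid is $2419); payoff $0.
Alternative bid $2492: Lena is highest, pays the top rival bid $2419; payoff $2069 − $2419 = −$350.
Change in payoff = −$350 − ($0) = −$350.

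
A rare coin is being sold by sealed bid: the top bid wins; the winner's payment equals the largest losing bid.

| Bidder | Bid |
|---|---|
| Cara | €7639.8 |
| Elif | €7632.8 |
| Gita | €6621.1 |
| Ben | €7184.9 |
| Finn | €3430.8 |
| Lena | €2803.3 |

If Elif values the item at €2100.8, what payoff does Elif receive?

€0

Highest bid: Cara at €7639.8, so Cara wins.
Second-highest bid: Elif at €7632.8 — that is the price the winner pays.
Elif did not win, so Elif pays nothing and receives nothing: payoff €0.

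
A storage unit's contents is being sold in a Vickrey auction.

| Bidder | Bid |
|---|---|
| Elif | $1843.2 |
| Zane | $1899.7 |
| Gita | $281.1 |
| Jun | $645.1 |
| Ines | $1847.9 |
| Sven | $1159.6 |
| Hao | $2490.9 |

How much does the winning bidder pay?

$1899.7

Highest bid: Hao at $2490.9, so Hao wins.
Second-highest bid: Zane at $1899.7 — that is the price the winner pays.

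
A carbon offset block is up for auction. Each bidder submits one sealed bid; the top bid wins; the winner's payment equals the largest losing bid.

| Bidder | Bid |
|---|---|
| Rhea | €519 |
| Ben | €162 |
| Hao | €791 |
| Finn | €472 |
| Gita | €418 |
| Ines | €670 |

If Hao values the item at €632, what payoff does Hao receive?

−€38

Highest bid: Hao at €791, so Hao wins.
Second-highest bid: Ines at €670 — that is the price the winner pays.
Hao's payoff = value − price = €632 − €670 = −€38.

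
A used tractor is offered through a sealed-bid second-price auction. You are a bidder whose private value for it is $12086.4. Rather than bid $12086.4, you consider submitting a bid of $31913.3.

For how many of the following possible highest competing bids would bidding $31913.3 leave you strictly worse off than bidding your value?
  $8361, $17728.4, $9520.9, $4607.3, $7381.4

The deviation hurts exactly when the highest competing bid lies strictly between $12086.4 and $31913.3 — overbidding then wins at a price above your value.
$8361: below both → same outcome either way.
$17728.4: inside the interval → strictly worse (loss $5642).
$9520.9: below both → same outcome either way.
$4607.3: below both → same outcome either way.
$7381.4: below both → same outcome either way.
Count: 1.

1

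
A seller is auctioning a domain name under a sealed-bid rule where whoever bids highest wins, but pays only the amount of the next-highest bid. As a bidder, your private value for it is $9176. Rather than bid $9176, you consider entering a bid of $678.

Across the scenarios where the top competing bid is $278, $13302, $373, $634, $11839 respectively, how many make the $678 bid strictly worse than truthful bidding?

0

The deviation hurts exactly when the highest competing bid lies strictly between $678 and $9176 — underbidding then forfeits a profitable win.
$278: below both → same outcome either way.
$13302: above both → same outcome either way.
$373: below both → same outcome either way.
$634: below both → same outcome either way.
$11839: above both → same outcome either way.
Count: 0.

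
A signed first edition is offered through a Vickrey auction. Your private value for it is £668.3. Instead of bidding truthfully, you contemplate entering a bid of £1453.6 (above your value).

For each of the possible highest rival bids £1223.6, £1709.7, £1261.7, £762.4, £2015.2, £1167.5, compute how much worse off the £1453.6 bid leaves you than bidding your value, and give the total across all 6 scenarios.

The deviation costs you only when the competing bid falls strictly between £668.3 and £1453.6; elsewhere both bids give the same outcome.
£1223.6: truthful payoff £0, deviation payoff −£555.3 → loss £555.3.
£1709.7: outcomes coincide → loss £0.
£1261.7: truthful payoff £0, deviation payoff −£593.4 → loss £593.4.
£762.4: truthful payoff £0, deviation payoff −£94.1 → loss £94.1.
£2015.2: outcomes coincide → loss £0.
£1167.5: truthful payoff £0, deviation payoff −£499.2 → loss £499.2.
Total loss = £555.3 + £593.4 + £94.1 + £499.2 = £1742.

£1742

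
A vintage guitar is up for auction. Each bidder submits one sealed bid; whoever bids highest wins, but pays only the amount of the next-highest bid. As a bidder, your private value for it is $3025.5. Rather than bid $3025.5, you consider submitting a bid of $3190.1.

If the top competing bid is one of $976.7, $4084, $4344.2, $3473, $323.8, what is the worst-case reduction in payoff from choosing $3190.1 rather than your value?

$0

$976.7: same outcome either way → loss $0.
$4084: same outcome either way → loss $0.
$4344.2: same outcome either way → loss $0.
$3473: same outcome either way → loss $0.
$323.8: same outcome either way → loss $0.
Maximum loss: $0.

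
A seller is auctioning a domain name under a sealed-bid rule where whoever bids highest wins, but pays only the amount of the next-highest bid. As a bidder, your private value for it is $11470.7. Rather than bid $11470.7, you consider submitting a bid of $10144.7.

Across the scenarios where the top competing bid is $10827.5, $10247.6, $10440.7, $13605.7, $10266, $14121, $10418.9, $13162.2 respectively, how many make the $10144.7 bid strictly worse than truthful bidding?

The deviation hurts exactly when the highest competing bid lies strictly between $10144.7 and $11470.7 — underbidding then forfeits a profitable win.
$10827.5: inside the interval → strictly worse (loss $643.2).
$10247.6: inside the interval → strictly worse (loss $1223.1).
$10440.7: inside the interval → strictly worse (loss $1030).
$13605.7: above both → same outcome either way.
$10266: inside the interval → strictly worse (loss $1204.7).
$14121: above both → same outcome either way.
$10418.9: inside the interval → strictly worse (loss $1051.8).
$13162.2: above both → same outcome either way.
Count: 5.

5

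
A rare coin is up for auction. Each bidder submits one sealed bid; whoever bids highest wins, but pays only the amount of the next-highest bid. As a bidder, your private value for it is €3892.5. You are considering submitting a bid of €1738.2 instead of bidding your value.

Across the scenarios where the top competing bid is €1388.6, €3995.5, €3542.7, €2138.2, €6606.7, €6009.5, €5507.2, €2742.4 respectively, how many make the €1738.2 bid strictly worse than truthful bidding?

3

The deviation hurts exactly when the highest competing bid lies strictly between €1738.2 and €3892.5 — underbidding then forfeits a profitable win.
€1388.6: below both → same outcome either way.
€3995.5: above both → same outcome either way.
€3542.7: inside the interval → strictly worse (loss €349.8).
€2138.2: inside the interval → strictly worse (loss €1754.3).
€6606.7: above both → same outcome either way.
€6009.5: above both → same outcome either way.
€5507.2: above both → same outcome either way.
€2742.4: inside the interval → strictly worse (loss €1150.1).
Count: 3.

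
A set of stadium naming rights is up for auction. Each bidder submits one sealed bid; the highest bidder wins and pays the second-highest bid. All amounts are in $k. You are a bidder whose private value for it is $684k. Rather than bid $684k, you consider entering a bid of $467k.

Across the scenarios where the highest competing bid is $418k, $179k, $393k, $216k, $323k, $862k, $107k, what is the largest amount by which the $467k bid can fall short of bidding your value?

$418k: same outcome either way → loss $0k.
$179k: same outcome either way → loss $0k.
$393k: same outcome either way → loss $0k.
$216k: same outcome either way → loss $0k.
$323k: same outcome either way → loss $0k.
$862k: same outcome either way → loss $0k.
$107k: same outcome either way → loss $0k.
Maximum loss: $0k.

$0k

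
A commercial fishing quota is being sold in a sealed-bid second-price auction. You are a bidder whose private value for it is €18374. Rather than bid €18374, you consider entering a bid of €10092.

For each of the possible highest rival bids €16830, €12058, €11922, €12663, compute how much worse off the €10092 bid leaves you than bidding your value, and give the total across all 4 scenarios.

€20023

The deviation costs you only when the competing bid falls strictly between €10092 and €18374; elsewhere both bids give the same outcome.
€16830: truthful payoff €1544, deviation payoff €0 → loss €1544.
€12058: truthful payoff €6316, deviation payoff €0 → loss €6316.
€11922: truthful payoff €6452, deviation payoff €0 → loss €6452.
€12663: truthful payoff €5711, deviation payoff €0 → loss €5711.
Total loss = €1544 + €6316 + €6452 + €5711 = €20023.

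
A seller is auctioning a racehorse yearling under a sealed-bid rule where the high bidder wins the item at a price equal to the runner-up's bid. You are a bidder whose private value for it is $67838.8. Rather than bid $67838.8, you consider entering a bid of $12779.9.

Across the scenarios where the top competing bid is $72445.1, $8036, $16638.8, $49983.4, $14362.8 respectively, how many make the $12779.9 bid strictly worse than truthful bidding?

The deviation hurts exactly when the highest competing bid lies strictly between $12779.9 and $67838.8 — underbidding then forfeits a profitable win.
$72445.1: above both → same outcome either way.
$8036: below both → same outcome either way.
$16638.8: inside the interval → strictly worse (loss $51200).
$49983.4: inside the interval → strictly worse (loss $17855.4).
$14362.8: inside the interval → strictly worse (loss $53476).
Count: 3.

3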